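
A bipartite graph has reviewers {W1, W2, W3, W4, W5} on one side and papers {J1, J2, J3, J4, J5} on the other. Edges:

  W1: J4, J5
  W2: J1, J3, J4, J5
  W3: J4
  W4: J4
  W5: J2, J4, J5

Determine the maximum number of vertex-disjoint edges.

4

Unit-capacity flow: source→left, listed edges, right→sink; max matching = max flow.
Augmenting path W1→J4 (+1); matched 1.
Augmenting path W2→J1 (+1); matched 2.
Augmenting path W5→J2 (+1); matched 3.
Augmenting path W3→J4→W1→J5 (+1); matched 4.
No augmenting path remains; maximum matching = 4.
König certificate: {W1, W2, W5, J4} is a vertex cover of size 4 (every listed pair touches it), so no matching can be larger.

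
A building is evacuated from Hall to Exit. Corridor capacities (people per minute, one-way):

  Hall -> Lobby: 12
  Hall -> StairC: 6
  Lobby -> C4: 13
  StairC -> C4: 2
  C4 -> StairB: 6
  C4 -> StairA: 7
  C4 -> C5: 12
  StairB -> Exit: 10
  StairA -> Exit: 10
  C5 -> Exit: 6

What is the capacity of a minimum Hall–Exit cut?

14

Augment Hall→Lobby→C4→StairB→Exit: bottleneck 6, flow now 6.
Augment Hall→Lobby→C4→StairA→Exit: bottleneck 6, flow now 12.
Augment Hall→StairC→C4→StairA→Exit: bottleneck 1, flow now 13.
Augment Hall→StairC→C4→C5→Exit: bottleneck 1, flow now 14.
No augmenting path remains; maximum flow = 14.
By max-flow min-cut, the minimum cut capacity equals the max flow.
In the residual graph, reachable from Hall: {Hall, StairC}.
Min-cut edges: Hall→Lobby (12), StairC→C4 (2); capacity 12 + 2 = 14.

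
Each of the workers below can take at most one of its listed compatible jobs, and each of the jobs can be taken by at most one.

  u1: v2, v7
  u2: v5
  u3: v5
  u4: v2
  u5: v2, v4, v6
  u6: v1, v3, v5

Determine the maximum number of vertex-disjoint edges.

5

Unit-capacity flow: source→left, listed edges, right→sink; max matching = max flow.
Augmenting path u1→v2 (+1); matched 1.
Augmenting path u2→v5 (+1); matched 2.
Augmenting path u5→v4 (+1); matched 3.
Augmenting path u6→v1 (+1); matched 4.
Augmenting path u4→v2→u1→v7 (+1); matched 5.
No augmenting path remains; maximum matching = 5.
König certificate: {u1, u4, u5, u6, v5} is a vertex cover of size 5 (every listed pair touches it), so no matching can be larger.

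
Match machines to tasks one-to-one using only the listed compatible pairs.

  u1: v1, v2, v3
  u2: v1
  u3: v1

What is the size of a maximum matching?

Unit-capacity flow: source→left, listed edges, right→sink; max matching = max flow.
Augmenting path u1→v1 (+1); matched 1.
Augmenting path u2→v1→u1→v2 (+1); matched 2.
No augmenting path remains; maximum matching = 2.
König certificate: {u1, v1} is a vertex cover of size 2 (every listed pair touches it), so no matching can be larger.

2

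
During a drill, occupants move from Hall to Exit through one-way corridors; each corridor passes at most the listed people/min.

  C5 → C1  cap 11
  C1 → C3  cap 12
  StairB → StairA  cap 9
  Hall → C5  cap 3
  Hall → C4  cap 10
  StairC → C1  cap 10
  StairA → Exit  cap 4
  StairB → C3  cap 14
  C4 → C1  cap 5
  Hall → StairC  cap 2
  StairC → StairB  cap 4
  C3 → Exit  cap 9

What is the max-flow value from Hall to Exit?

10

Augment Hall→StairC→C1→C3→Exit: bottleneck 2, flow now 2.
Augment Hall→C5→C1→C3→Exit: bottleneck 3, flow now 5.
Augment Hall→C4→C1→C3→Exit: bottleneck 4, flow now 9.
Augment Hall→C4→C1→StairC→StairB→StairA→Exit: bottleneck 1, flow now 10. (uses reverse residual edge)
No augmenting path remains; maximum flow = 10.
In the residual graph, reachable from Hall: {Hall, C4}.
Min-cut edges: Hall→StairC (2), Hall→C5 (3), C4→C1 (5); capacity 2 + 3 + 5 = 10.
This cut is saturated, so no flow can exceed 10.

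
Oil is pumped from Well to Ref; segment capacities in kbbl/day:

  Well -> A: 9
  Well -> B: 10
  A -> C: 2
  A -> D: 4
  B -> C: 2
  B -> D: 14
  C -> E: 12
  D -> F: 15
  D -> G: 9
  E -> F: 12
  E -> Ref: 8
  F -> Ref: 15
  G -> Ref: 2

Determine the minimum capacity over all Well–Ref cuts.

16

Augment Well→A→C→E→Ref: bottleneck 2, flow now 2.
Augment Well→A→D→F→Ref: bottleneck 4, flow now 6.
Augment Well→B→C→E→Ref: bottleneck 2, flow now 8.
Augment Well→B→D→F→Ref: bottleneck 8, flow now 16.
No augmenting path remains; maximum flow = 16.
By max-flow min-cut, the minimum cut capacity equals the max flow.
In the residual graph, reachable from Well: {Well, A}.
Min-cut edges: Well→B (10), A→C (2), A→D (4); capacity 10 + 2 + 4 = 16.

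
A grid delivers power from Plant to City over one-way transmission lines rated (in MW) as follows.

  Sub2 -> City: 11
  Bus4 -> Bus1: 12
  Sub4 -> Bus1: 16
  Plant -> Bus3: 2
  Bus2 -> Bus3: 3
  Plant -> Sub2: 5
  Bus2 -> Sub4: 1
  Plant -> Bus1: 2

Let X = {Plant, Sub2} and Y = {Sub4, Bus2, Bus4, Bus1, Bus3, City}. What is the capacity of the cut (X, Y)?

15

Edges leaving {Plant, Sub2}: Plant→Bus1 (2), Plant→Bus3 (2), Sub2→City (11).
Cut capacity = 2 + 2 + 11 = 15.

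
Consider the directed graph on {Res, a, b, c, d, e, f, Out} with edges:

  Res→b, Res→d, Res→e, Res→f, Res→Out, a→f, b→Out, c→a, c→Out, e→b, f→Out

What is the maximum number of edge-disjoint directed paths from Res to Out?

3

Assign every edge capacity 1; by Menger, the answer equals the max flow.
Path Res→Out (+1); total 1.
Path Res→b→Out (+1); total 2.
Path Res→f→Out (+1); total 3.
No residual Res→Out path; max flow = 3.
Certifying cut of size 3: {Res→Out, Res→f, b→Out}.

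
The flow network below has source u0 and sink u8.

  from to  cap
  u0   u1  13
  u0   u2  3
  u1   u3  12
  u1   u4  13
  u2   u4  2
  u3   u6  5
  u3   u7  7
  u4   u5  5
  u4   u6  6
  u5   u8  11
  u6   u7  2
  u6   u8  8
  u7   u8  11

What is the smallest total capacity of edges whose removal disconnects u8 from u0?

15

Augment u0→u1→u3→u6→u8: bottleneck 5, flow now 5.
Augment u0→u1→u3→u7→u8: bottleneck 7, flow now 12.
Augment u0→u1→u4→u5→u8: bottleneck 1, flow now 13.
Augment u0→u2→u4→u5→u8: bottleneck 2, flow now 15.
No augmenting path remains; maximum flow = 15.
By max-flow min-cut, the minimum cut capacity equals the max flow.
In the residual graph, reachable from u0: {u0, u2}.
Min-cut edges: u0→u1 (13), u2→u4 (2); capacity 13 + 2 = 15.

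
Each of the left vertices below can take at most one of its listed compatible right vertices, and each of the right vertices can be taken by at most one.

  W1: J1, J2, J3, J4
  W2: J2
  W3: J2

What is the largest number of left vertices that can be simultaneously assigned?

2

Unit-capacity flow: source→left, listed edges, right→sink; max matching = max flow.
Augmenting path W1→J1 (+1); matched 1.
Augmenting path W2→J2 (+1); matched 2.
No augmenting path remains; maximum matching = 2.
König certificate: {W1, J2} is a vertex cover of size 2 (every listed pair touches it), so no matching can be larger.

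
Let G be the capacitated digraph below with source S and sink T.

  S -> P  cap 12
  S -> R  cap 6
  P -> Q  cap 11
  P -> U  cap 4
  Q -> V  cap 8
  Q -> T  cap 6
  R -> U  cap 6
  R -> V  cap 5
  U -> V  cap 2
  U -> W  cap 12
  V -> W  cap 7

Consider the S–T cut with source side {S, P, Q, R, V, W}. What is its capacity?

Edges leaving {S, P, Q, R, V, W}: P→U (4), Q→T (6), R→U (6).
Cut capacity = 4 + 6 + 6 = 16.

16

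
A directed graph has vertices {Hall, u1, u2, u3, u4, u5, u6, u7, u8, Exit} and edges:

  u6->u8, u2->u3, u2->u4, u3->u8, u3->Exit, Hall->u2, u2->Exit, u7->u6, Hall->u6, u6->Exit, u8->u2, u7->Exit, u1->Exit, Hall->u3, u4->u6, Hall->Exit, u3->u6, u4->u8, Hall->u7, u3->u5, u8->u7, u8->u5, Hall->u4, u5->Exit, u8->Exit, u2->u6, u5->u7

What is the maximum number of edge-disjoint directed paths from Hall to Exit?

6

Assign every edge capacity 1; by Menger, the answer equals the max flow.
Path Hall→Exit (+1); total 1.
Path Hall→u2→Exit (+1); total 2.
Path Hall→u3→Exit (+1); total 3.
Path Hall→u6→Exit (+1); total 4.
Path Hall→u7→Exit (+1); total 5.
Path Hall→u4→u8→Exit (+1); total 6.
No residual Hall→Exit path; max flow = 6.
Certifying cut of size 6: {Hall→Exit, Hall→u2, Hall→u3, Hall→u4, Hall→u6, Hall→u7}.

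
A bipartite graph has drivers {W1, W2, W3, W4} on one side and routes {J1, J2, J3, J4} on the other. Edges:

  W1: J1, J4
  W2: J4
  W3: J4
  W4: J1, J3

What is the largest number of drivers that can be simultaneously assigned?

3

Unit-capacity flow: source→left, listed edges, right→sink; max matching = max flow.
Augmenting path W1→J1 (+1); matched 1.
Augmenting path W2→J4 (+1); matched 2.
Augmenting path W4→J3 (+1); matched 3.
No augmenting path remains; maximum matching = 3.
König certificate: {W1, W4, J4} is a vertex cover of size 3 (every listed pair touches it), so no matching can be larger.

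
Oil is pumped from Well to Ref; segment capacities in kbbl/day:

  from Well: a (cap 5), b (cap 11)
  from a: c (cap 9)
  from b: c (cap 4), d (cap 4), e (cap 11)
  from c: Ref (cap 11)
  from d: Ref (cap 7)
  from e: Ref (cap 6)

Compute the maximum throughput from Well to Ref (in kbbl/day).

16

Augment Well→a→c→Ref: bottleneck 5, flow now 5.
Augment Well→b→c→Ref: bottleneck 4, flow now 9.
Augment Well→b→d→Ref: bottleneck 4, flow now 13.
Augment Well→b→e→Ref: bottleneck 3, flow now 16.
No augmenting path remains; maximum flow = 16.
In the residual graph, reachable from Well: {Well}.
Min-cut edges: Well→a (5), Well→b (11); capacity 5 + 11 = 16.
This cut is saturated, so no flow can exceed 16.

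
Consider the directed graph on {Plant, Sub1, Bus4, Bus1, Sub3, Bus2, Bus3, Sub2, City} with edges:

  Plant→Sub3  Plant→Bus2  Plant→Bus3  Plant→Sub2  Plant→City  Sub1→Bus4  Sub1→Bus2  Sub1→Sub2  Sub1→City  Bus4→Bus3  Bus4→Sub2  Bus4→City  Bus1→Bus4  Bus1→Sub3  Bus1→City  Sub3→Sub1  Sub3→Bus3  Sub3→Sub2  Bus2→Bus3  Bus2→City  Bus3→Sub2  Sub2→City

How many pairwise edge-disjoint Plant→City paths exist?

Assign every edge capacity 1; by Menger, the answer equals the max flow.
Path Plant→City (+1); total 1.
Path Plant→Bus2→City (+1); total 2.
Path Plant→Sub2→City (+1); total 3.
Path Plant→Sub3→Sub1→City (+1); total 4.
No residual Plant→City path; max flow = 4.
Certifying cut of size 4: {Plant→Bus2, Plant→City, Plant→Sub3, Sub2→City}.

4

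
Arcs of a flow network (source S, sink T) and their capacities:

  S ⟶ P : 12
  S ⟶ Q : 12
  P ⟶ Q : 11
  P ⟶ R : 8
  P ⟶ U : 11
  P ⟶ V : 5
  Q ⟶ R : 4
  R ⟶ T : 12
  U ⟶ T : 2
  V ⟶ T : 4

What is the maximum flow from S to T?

Augment S→P→R→T: bottleneck 8, flow now 8.
Augment S→P→U→T: bottleneck 2, flow now 10.
Augment S→P→V→T: bottleneck 2, flow now 12.
Augment S→Q→R→T: bottleneck 4, flow now 16.
No augmenting path remains; maximum flow = 16.
In the residual graph, reachable from S: {S, Q}.
Min-cut edges: S→P (12), Q→R (4); capacity 12 + 4 = 16.
This cut is saturated, so no flow can exceed 16.

16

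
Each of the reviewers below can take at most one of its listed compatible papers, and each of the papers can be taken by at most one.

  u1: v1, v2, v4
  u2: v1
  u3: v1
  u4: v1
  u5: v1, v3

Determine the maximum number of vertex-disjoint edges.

Unit-capacity flow: source→left, listed edges, right→sink; max matching = max flow.
Augmenting path u1→v1 (+1); matched 1.
Augmenting path u5→v3 (+1); matched 2.
Augmenting path u2→v1→u1→v2 (+1); matched 3.
No augmenting path remains; maximum matching = 3.
König certificate: {u1, u5, v1} is a vertex cover of size 3 (every listed pair touches it), so no matching can be larger.

3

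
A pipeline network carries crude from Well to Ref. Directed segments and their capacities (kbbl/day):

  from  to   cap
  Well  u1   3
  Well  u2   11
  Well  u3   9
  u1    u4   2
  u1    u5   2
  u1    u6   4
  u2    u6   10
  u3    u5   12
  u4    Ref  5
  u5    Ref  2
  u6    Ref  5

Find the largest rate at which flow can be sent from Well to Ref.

9

Augment Well→u1→u4→Ref: bottleneck 2, flow now 2.
Augment Well→u1→u5→Ref: bottleneck 1, flow now 3.
Augment Well→u2→u6→Ref: bottleneck 5, flow now 8.
Augment Well→u3→u5→Ref: bottleneck 1, flow now 9.
No augmenting path remains; maximum flow = 9.
In the residual graph, reachable from Well: {Well, u1, u2, u3, u5, u6}.
Min-cut edges: u1→u4 (2), u5→Ref (2), u6→Ref (5); capacity 2 + 2 + 5 = 9.
This cut is saturated, so no flow can exceed 9.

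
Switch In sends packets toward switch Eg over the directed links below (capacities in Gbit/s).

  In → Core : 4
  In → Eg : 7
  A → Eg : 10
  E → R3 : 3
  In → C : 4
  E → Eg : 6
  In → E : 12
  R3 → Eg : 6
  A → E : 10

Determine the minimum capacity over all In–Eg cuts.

Augment In→Eg: bottleneck 7, flow now 7.
Augment In→E→Eg: bottleneck 6, flow now 13.
Augment In→E→R3→Eg: bottleneck 3, flow now 16.
No augmenting path remains; maximum flow = 16.
By max-flow min-cut, the minimum cut capacity equals the max flow.
In the residual graph, reachable from In: {In, C, E, Core}.
Min-cut edges: In→Eg (7), E→R3 (3), E→Eg (6); capacity 7 + 3 + 6 = 16.

16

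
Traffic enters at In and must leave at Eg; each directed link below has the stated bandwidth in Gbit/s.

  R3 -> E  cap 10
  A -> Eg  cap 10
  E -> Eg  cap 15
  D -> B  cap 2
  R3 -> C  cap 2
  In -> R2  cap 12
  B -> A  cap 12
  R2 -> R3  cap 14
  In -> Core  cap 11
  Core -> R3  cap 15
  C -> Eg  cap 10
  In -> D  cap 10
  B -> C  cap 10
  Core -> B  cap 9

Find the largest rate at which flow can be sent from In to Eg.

Augment In→R2→R3→C→Eg: bottleneck 2, flow now 2.
Augment In→R2→R3→E→Eg: bottleneck 10, flow now 12.
Augment In→D→B→C→Eg: bottleneck 2, flow now 14.
Augment In→Core→B→C→Eg: bottleneck 6, flow now 20.
Augment In→Core→B→A→Eg: bottleneck 3, flow now 23.
No augmenting path remains; maximum flow = 23.
In the residual graph, reachable from In: {In, R2, D, Core, R3}.
Min-cut edges: D→B (2), Core→B (9), R3→C (2), R3→E (10); capacity 2 + 9 + 2 + 10 = 23.
This cut is saturated, so no flow can exceed 23.

23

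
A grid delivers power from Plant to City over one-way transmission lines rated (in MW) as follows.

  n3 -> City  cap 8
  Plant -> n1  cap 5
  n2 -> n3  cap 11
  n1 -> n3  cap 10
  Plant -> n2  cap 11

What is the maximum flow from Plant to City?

8

Augment Plant→n1→n3→City: bottleneck 5, flow now 5.
Augment Plant→n2→n3→City: bottleneck 3, flow now 8.
No augmenting path remains; maximum flow = 8.
In the residual graph, reachable from Plant: {Plant, n1, n2, n3}.
Min-cut edges: n3→City (8); capacity 8 = 8.
This cut is saturated, so no flow can exceed 8.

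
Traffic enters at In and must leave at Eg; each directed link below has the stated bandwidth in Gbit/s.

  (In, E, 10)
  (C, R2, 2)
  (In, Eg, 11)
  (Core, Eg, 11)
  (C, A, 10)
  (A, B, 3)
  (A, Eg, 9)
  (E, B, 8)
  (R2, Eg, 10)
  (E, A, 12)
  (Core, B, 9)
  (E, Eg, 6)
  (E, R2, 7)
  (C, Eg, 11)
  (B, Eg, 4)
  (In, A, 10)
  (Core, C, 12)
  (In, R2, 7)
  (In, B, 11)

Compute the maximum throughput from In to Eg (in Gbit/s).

Augment In→Eg: bottleneck 11, flow now 11.
Augment In→E→Eg: bottleneck 6, flow now 17.
Augment In→R2→Eg: bottleneck 7, flow now 24.
Augment In→B→Eg: bottleneck 4, flow now 28.
Augment In→A→Eg: bottleneck 9, flow now 37.
Augment In→E→R2→Eg: bottleneck 3, flow now 40.
No augmenting path remains; maximum flow = 40.
In the residual graph, reachable from In: {In, E, R2, B, A}.
Min-cut edges: In→Eg (11), E→Eg (6), R2→Eg (10), B→Eg (4), A→Eg (9); capacity 11 + 6 + 10 + 4 + 9 = 40.
This cut is saturated, so no flow can exceed 40.

40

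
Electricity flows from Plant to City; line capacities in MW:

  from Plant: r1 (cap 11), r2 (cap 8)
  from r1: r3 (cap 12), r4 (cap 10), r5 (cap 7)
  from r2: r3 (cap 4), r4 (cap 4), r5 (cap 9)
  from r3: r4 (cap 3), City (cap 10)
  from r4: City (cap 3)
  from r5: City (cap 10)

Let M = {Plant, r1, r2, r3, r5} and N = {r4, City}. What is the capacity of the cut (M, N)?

Edges leaving {Plant, r1, r2, r3, r5}: r1→r4 (10), r2→r4 (4), r3→r4 (3), r3→City (10), r5→City (10).
Cut capacity = 10 + 4 + 3 + 10 + 10 = 37.

37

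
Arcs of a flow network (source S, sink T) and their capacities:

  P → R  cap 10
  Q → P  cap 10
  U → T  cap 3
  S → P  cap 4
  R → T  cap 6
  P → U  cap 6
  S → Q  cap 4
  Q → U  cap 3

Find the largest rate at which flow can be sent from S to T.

8

Augment S→P→R→T: bottleneck 4, flow now 4.
Augment S→Q→U→T: bottleneck 3, flow now 7.
Augment S→Q→P→R→T: bottleneck 1, flow now 8.
No augmenting path remains; maximum flow = 8.
In the residual graph, reachable from S: {S}.
Min-cut edges: S→P (4), S→Q (4); capacity 4 + 4 = 8.
This cut is saturated, so no flow can exceed 8.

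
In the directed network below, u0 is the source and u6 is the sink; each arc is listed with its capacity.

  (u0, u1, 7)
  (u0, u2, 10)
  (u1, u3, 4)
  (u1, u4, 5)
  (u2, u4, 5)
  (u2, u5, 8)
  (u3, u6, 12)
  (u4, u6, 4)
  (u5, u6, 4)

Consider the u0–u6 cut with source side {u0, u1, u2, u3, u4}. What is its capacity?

Edges leaving {u0, u1, u2, u3, u4}: u2→u5 (8), u3→u6 (12), u4→u6 (4).
Cut capacity = 8 + 12 + 4 = 24.

24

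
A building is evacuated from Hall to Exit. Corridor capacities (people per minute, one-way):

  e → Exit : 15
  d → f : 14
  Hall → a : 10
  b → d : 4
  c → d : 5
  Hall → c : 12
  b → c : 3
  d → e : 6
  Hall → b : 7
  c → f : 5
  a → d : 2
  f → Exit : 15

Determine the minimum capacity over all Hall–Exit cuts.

16

Augment Hall→c→f→Exit: bottleneck 5, flow now 5.
Augment Hall→a→d→e→Exit: bottleneck 2, flow now 7.
Augment Hall→b→d→e→Exit: bottleneck 4, flow now 11.
Augment Hall→c→d→f→Exit: bottleneck 5, flow now 16.
No augmenting path remains; maximum flow = 16.
By max-flow min-cut, the minimum cut capacity equals the max flow.
In the residual graph, reachable from Hall: {Hall, a, b, c}.
Min-cut edges: a→d (2), b→d (4), c→d (5), c→f (5); capacity 2 + 4 + 5 + 5 = 16.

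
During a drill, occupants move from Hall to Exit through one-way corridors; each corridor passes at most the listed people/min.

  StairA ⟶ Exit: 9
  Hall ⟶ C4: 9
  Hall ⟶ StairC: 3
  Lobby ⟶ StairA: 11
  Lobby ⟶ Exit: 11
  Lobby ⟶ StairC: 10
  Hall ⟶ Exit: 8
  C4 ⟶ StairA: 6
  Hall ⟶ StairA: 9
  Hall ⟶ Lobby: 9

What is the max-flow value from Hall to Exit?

26

Augment Hall→Exit: bottleneck 8, flow now 8.
Augment Hall→Lobby→Exit: bottleneck 9, flow now 17.
Augment Hall→StairA→Exit: bottleneck 9, flow now 26.
No augmenting path remains; maximum flow = 26.
In the residual graph, reachable from Hall: {Hall, C4, StairA, StairC}.
Min-cut edges: Hall→Lobby (9), Hall→Exit (8), StairA→Exit (9); capacity 9 + 8 + 9 = 26.
This cut is saturated, so no flow can exceed 26.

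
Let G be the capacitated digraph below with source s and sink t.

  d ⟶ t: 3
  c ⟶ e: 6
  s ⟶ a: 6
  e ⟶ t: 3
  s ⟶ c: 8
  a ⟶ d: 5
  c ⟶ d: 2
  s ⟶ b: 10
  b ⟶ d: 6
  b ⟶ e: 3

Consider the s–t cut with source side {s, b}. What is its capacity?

23

Edges leaving {s, b}: s→a (6), s→c (8), b→d (6), b→e (3).
Cut capacity = 6 + 8 + 6 + 3 = 23.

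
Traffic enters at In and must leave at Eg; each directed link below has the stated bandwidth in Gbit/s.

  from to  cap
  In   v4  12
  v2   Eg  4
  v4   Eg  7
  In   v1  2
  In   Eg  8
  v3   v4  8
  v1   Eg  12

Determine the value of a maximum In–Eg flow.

Augment In→Eg: bottleneck 8, flow now 8.
Augment In→v1→Eg: bottleneck 2, flow now 10.
Augment In→v4→Eg: bottleneck 7, flow now 17.
No augmenting path remains; maximum flow = 17.
In the residual graph, reachable from In: {In, v4}.
Min-cut edges: In→v1 (2), In→Eg (8), v4→Eg (7); capacity 2 + 8 + 7 = 17.
This cut is saturated, so no flow can exceed 17.

17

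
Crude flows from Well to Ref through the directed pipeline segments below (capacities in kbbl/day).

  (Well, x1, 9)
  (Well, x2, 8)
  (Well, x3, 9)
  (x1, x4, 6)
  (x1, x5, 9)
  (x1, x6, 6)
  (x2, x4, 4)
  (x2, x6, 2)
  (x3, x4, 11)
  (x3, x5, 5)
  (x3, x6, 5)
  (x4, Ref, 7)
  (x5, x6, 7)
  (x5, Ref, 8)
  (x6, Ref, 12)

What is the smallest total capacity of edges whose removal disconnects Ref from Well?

Augment Well→x1→x4→Ref: bottleneck 6, flow now 6.
Augment Well→x1→x5→Ref: bottleneck 3, flow now 9.
Augment Well→x2→x4→Ref: bottleneck 1, flow now 10.
Augment Well→x2→x6→Ref: bottleneck 2, flow now 12.
Augment Well→x3→x5→Ref: bottleneck 5, flow now 17.
Augment Well→x3→x6→Ref: bottleneck 4, flow now 21.
Augment Well→x2→x4→x1→x6→Ref: bottleneck 3, flow now 24. (uses reverse residual edge)
No augmenting path remains; maximum flow = 24.
By max-flow min-cut, the minimum cut capacity equals the max flow.
In the residual graph, reachable from Well: {Well, x2}.
Min-cut edges: Well→x1 (9), Well→x3 (9), x2→x4 (4), x2→x6 (2); capacity 9 + 9 + 4 + 2 = 24.

24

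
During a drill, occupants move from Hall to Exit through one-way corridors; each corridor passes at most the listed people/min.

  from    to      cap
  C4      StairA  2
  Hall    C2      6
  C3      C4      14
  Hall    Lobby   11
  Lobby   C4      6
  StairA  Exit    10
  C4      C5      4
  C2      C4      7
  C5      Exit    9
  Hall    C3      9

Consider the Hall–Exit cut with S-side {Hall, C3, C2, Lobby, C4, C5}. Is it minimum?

Given cut capacity: 2 + 9 = 11.
Augment Hall→C3→C4→C5→Exit: bottleneck 4, flow now 4.
Augment Hall→C3→C4→StairA→Exit: bottleneck 2, flow now 6.
No augmenting path remains; maximum flow = 6.
In the residual graph, reachable from Hall: {Hall, C3, C2, Lobby, C4}.
Min-cut edges: C4→C5 (4), C4→StairA (2); capacity 4 + 2 = 6.
Cut capacity 11 exceeds the max flow 6, so it is not minimum.

No — its capacity is 11, but the minimum cut has capacity 6.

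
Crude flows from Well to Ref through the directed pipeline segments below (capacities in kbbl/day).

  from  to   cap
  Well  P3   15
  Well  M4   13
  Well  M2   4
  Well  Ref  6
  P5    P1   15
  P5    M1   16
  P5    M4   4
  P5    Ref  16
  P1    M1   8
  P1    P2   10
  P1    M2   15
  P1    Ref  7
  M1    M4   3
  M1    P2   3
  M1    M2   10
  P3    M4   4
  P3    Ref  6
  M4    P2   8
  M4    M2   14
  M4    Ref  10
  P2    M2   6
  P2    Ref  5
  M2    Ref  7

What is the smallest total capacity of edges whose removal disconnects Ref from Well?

33

Augment Well→Ref: bottleneck 6, flow now 6.
Augment Well→P3→Ref: bottleneck 6, flow now 12.
Augment Well→M4→Ref: bottleneck 10, flow now 22.
Augment Well→M2→Ref: bottleneck 4, flow now 26.
Augment Well→M4→P2→Ref: bottleneck 3, flow now 29.
Augment Well→P3→M4→P2→Ref: bottleneck 2, flow now 31.
Augment Well→P3→M4→M2→Ref: bottleneck 2, flow now 33.
No augmenting path remains; maximum flow = 33.
By max-flow min-cut, the minimum cut capacity equals the max flow.
In the residual graph, reachable from Well: {Well, P3}.
Min-cut edges: Well→M4 (13), Well→M2 (4), Well→Ref (6), P3→M4 (4), P3→Ref (6); capacity 13 + 4 + 6 + 4 + 6 = 33.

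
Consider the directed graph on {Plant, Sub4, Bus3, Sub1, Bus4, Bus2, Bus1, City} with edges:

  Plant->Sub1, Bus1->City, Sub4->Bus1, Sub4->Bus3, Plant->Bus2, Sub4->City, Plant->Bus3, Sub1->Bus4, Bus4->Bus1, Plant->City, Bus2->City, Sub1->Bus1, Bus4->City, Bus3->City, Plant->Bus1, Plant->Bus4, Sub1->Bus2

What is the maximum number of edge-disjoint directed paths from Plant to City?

Assign every edge capacity 1; by Menger, the answer equals the max flow.
Path Plant→City (+1); total 1.
Path Plant→Bus3→City (+1); total 2.
Path Plant→Bus4→City (+1); total 3.
Path Plant→Bus2→City (+1); total 4.
Path Plant→Bus1→City (+1); total 5.
No residual Plant→City path; max flow = 5.
Certifying cut of size 5: {Bus1→City, Bus2→City, Bus4→City, Plant→Bus3, Plant→City}.

5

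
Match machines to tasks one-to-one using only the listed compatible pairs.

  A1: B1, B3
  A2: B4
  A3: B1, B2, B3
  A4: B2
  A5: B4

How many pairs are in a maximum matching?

Unit-capacity flow: source→left, listed edges, right→sink; max matching = max flow.
Augmenting path A1→B1 (+1); matched 1.
Augmenting path A2→B4 (+1); matched 2.
Augmenting path A3→B2 (+1); matched 3.
Augmenting path A4→B2→A3→B3 (+1); matched 4.
No augmenting path remains; maximum matching = 4.
König certificate: {A1, A3, A4, B4} is a vertex cover of size 4 (every listed pair touches it), so no matching can be larger.

4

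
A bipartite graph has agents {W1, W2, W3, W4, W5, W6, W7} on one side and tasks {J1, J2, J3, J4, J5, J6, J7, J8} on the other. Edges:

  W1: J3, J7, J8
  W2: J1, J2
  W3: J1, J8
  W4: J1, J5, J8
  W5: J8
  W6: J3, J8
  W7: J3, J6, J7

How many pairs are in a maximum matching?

Unit-capacity flow: source→left, listed edges, right→sink; max matching = max flow.
Augmenting path W1→J3 (+1); matched 1.
Augmenting path W2→J1 (+1); matched 2.
Augmenting path W3→J8 (+1); matched 3.
Augmenting path W4→J5 (+1); matched 4.
Augmenting path W7→J6 (+1); matched 5.
Augmenting path W6→J3→W1→J7 (+1); matched 6.
Augmenting path W5→J8→W3→J1→W2→J2 (+1); matched 7.
No augmenting path remains; maximum matching = 7.
König certificate: {W1, W2, W3, W4, W5, W6, W7} is a vertex cover of size 7 (every listed pair touches it), so no matching can be larger.

7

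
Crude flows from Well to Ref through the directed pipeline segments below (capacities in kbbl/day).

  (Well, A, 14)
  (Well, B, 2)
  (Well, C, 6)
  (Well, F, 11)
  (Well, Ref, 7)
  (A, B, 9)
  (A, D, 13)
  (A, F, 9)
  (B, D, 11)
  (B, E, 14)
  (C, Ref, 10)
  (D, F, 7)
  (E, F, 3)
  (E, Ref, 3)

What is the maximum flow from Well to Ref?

16

Augment Well→Ref: bottleneck 7, flow now 7.
Augment Well→C→Ref: bottleneck 6, flow now 13.
Augment Well→B→E→Ref: bottleneck 2, flow now 15.
Augment Well→A→B→E→Ref: bottleneck 1, flow now 16.
No augmenting path remains; maximum flow = 16.
In the residual graph, reachable from Well: {Well, A, B, D, E, F}.
Min-cut edges: Well→C (6), Well→Ref (7), E→Ref (3); capacity 6 + 7 + 3 = 16.
This cut is saturated, so no flow can exceed 16.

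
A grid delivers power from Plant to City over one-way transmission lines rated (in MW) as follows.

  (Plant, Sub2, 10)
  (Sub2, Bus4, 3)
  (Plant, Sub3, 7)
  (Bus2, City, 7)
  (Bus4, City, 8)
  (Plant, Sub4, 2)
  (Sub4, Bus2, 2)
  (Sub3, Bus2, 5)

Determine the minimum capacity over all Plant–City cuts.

Augment Plant→Sub4→Bus2→City: bottleneck 2, flow now 2.
Augment Plant→Sub2→Bus4→City: bottleneck 3, flow now 5.
Augment Plant→Sub3→Bus2→City: bottleneck 5, flow now 10.
No augmenting path remains; maximum flow = 10.
By max-flow min-cut, the minimum cut capacity equals the max flow.
In the residual graph, reachable from Plant: {Plant, Sub2, Sub3}.
Min-cut edges: Plant→Sub4 (2), Sub2→Bus4 (3), Sub3→Bus2 (5); capacity 2 + 3 + 5 = 10.

10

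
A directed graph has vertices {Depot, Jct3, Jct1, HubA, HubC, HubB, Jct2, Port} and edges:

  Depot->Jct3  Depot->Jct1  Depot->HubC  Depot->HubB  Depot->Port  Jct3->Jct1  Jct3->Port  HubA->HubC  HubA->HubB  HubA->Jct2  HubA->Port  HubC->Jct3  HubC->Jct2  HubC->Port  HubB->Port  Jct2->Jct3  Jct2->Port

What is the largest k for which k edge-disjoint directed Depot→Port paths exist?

Assign every edge capacity 1; by Menger, the answer equals the max flow.
Path Depot→Port (+1); total 1.
Path Depot→Jct3→Port (+1); total 2.
Path Depot→HubC→Port (+1); total 3.
Path Depot→HubB→Port (+1); total 4.
No residual Depot→Port path; max flow = 4.
Certifying cut of size 4: {Depot→HubB, Depot→HubC, Depot→Jct3, Depot→Port}.

4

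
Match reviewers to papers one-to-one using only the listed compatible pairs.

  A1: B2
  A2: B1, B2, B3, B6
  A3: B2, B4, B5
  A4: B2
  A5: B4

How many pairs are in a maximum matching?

Unit-capacity flow: source→left, listed edges, right→sink; max matching = max flow.
Augmenting path A1→B2 (+1); matched 1.
Augmenting path A2→B1 (+1); matched 2.
Augmenting path A3→B4 (+1); matched 3.
Augmenting path A5→B4→A3→B5 (+1); matched 4.
No augmenting path remains; maximum matching = 4.
König certificate: {A2, A3, A5, B2} is a vertex cover of size 4 (every listed pair touches it), so no matching can be larger.

4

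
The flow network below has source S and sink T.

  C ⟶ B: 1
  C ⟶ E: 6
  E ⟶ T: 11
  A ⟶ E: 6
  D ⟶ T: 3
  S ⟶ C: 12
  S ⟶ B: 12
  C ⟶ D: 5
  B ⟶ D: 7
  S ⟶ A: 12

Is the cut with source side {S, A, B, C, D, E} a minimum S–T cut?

Given cut capacity: 3 + 11 = 14.
Augment S→A→E→T: bottleneck 6, flow now 6.
Augment S→B→D→T: bottleneck 3, flow now 9.
Augment S→C→E→T: bottleneck 5, flow now 14.
No augmenting path remains; maximum flow = 14.
Cut capacity 14 equals the max flow, so it is a minimum cut.

Yes — it is a minimum cut (capacity 14).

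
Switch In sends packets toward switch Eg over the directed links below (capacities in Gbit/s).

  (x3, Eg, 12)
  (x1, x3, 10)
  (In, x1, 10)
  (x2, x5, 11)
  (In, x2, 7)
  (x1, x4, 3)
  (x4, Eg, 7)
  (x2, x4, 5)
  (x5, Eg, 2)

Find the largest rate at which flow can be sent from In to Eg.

Augment In→x1→x3→Eg: bottleneck 10, flow now 10.
Augment In→x2→x4→Eg: bottleneck 5, flow now 15.
Augment In→x2→x5→Eg: bottleneck 2, flow now 17.
No augmenting path remains; maximum flow = 17.
In the residual graph, reachable from In: {In}.
Min-cut edges: In→x1 (10), In→x2 (7); capacity 10 + 7 = 17.
This cut is saturated, so no flow can exceed 17.

17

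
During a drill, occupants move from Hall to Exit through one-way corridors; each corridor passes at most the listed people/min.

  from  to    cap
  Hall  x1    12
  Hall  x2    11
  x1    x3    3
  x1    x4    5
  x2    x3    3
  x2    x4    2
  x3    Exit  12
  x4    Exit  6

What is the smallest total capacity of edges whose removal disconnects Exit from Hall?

12

Augment Hall→x1→x3→Exit: bottleneck 3, flow now 3.
Augment Hall→x1→x4→Exit: bottleneck 5, flow now 8.
Augment Hall→x2→x3→Exit: bottleneck 3, flow now 11.
Augment Hall→x2→x4→Exit: bottleneck 1, flow now 12.
No augmenting path remains; maximum flow = 12.
By max-flow min-cut, the minimum cut capacity equals the max flow.
In the residual graph, reachable from Hall: {Hall, x1, x2, x4}.
Min-cut edges: x1→x3 (3), x2→x3 (3), x4→Exit (6); capacity 3 + 3 + 6 = 12.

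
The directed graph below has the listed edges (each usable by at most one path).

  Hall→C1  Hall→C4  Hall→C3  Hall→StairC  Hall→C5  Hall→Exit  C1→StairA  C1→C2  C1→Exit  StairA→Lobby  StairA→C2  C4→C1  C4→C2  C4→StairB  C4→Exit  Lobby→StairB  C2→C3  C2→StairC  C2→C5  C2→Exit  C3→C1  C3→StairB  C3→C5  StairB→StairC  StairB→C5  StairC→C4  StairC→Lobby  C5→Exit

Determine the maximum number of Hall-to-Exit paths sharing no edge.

Assign every edge capacity 1; by Menger, the answer equals the max flow.
Path Hall→Exit (+1); total 1.
Path Hall→C1→Exit (+1); total 2.
Path Hall→C4→Exit (+1); total 3.
Path Hall→C5→Exit (+1); total 4.
Path Hall→C3→C1→C2→Exit (+1); total 5.
No residual Hall→Exit path; max flow = 5.
Certifying cut of size 5: {C1→Exit, C2→Exit, C4→Exit, C5→Exit, Hall→Exit}.

5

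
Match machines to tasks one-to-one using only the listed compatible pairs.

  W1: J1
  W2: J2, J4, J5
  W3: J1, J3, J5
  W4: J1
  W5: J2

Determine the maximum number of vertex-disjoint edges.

Unit-capacity flow: source→left, listed edges, right→sink; max matching = max flow.
Augmenting path W1→J1 (+1); matched 1.
Augmenting path W2→J2 (+1); matched 2.
Augmenting path W3→J3 (+1); matched 3.
Augmenting path W5→J2→W2→J4 (+1); matched 4.
No augmenting path remains; maximum matching = 4.
König certificate: {W2, W3, W5, J1} is a vertex cover of size 4 (every listed pair touches it), so no matching can be larger.

4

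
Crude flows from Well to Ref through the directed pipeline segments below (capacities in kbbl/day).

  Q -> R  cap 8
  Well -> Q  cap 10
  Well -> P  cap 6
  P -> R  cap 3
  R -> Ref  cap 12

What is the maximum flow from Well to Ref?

Augment Well→P→R→Ref: bottleneck 3, flow now 3.
Augment Well→Q→R→Ref: bottleneck 8, flow now 11.
No augmenting path remains; maximum flow = 11.
In the residual graph, reachable from Well: {Well, P, Q}.
Min-cut edges: P→R (3), Q→R (8); capacity 3 + 8 = 11.
This cut is saturated, so no flow can exceed 11.

11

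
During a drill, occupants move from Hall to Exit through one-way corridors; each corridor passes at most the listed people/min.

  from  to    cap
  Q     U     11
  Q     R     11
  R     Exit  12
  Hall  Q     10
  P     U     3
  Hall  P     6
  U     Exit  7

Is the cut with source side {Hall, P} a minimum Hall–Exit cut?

Yes — it is a minimum cut (capacity 13).

Given cut capacity: 10 + 3 = 13.
Augment Hall→P→U→Exit: bottleneck 3, flow now 3.
Augment Hall→Q→R→Exit: bottleneck 10, flow now 13.
No augmenting path remains; maximum flow = 13.
Cut capacity 13 equals the max flow, so it is a minimum cut.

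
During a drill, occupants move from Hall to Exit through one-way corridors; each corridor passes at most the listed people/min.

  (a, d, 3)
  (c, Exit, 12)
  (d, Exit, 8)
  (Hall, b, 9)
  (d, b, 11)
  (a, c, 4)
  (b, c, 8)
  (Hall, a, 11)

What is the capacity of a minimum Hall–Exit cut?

15

Augment Hall→a→c→Exit: bottleneck 4, flow now 4.
Augment Hall→a→d→Exit: bottleneck 3, flow now 7.
Augment Hall→b→c→Exit: bottleneck 8, flow now 15.
No augmenting path remains; maximum flow = 15.
By max-flow min-cut, the minimum cut capacity equals the max flow.
In the residual graph, reachable from Hall: {Hall, a, b}.
Min-cut edges: a→c (4), a→d (3), b→c (8); capacity 4 + 3 + 8 = 15.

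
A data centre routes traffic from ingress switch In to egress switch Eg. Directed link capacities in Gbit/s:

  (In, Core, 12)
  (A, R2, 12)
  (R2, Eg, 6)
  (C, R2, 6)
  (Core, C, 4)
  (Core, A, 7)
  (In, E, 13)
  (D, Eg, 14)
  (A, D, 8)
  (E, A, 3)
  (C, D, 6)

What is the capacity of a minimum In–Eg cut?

14

Augment In→Core→C→D→Eg: bottleneck 4, flow now 4.
Augment In→Core→A→D→Eg: bottleneck 7, flow now 11.
Augment In→E→A→D→Eg: bottleneck 1, flow now 12.
Augment In→E→A→R2→Eg: bottleneck 2, flow now 14.
No augmenting path remains; maximum flow = 14.
By max-flow min-cut, the minimum cut capacity equals the max flow.
In the residual graph, reachable from In: {In, Core, E}.
Min-cut edges: Core→C (4), Core→A (7), E→A (3); capacity 4 + 7 + 3 = 14.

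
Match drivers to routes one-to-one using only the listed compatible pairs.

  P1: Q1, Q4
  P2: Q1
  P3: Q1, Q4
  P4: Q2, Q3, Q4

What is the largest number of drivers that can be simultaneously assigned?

3

Unit-capacity flow: source→left, listed edges, right→sink; max matching = max flow.
Augmenting path P1→Q1 (+1); matched 1.
Augmenting path P3→Q4 (+1); matched 2.
Augmenting path P4→Q2 (+1); matched 3.
No augmenting path remains; maximum matching = 3.
König certificate: {P4, Q1, Q4} is a vertex cover of size 3 (every listed pair touches it), so no matching can be larger.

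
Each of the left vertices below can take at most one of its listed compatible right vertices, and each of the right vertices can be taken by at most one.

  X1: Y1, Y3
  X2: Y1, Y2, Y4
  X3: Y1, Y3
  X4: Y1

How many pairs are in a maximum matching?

Unit-capacity flow: source→left, listed edges, right→sink; max matching = max flow.
Augmenting path X1→Y1 (+1); matched 1.
Augmenting path X2→Y2 (+1); matched 2.
Augmenting path X3→Y3 (+1); matched 3.
No augmenting path remains; maximum matching = 3.
König certificate: {X2, Y1, Y3} is a vertex cover of size 3 (every listed pair touches it), so no matching can be larger.

3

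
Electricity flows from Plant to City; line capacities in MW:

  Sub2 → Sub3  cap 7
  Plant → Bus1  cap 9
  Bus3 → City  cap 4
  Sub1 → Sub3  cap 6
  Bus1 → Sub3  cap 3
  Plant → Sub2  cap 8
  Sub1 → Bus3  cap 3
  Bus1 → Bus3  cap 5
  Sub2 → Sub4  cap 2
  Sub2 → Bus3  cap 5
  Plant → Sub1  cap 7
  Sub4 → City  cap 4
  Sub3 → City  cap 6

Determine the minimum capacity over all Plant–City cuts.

12

Augment Plant→Bus1→Sub3→City: bottleneck 3, flow now 3.
Augment Plant→Bus1→Bus3→City: bottleneck 4, flow now 7.
Augment Plant→Sub2→Sub3→City: bottleneck 3, flow now 10.
Augment Plant→Sub2→Sub4→City: bottleneck 2, flow now 12.
No augmenting path remains; maximum flow = 12.
By max-flow min-cut, the minimum cut capacity equals the max flow.
In the residual graph, reachable from Plant: {Plant, Bus1, Sub2, Sub1, Sub3, Bus3}.
Min-cut edges: Sub2→Sub4 (2), Sub3→City (6), Bus3→City (4); capacity 2 + 6 + 4 = 12.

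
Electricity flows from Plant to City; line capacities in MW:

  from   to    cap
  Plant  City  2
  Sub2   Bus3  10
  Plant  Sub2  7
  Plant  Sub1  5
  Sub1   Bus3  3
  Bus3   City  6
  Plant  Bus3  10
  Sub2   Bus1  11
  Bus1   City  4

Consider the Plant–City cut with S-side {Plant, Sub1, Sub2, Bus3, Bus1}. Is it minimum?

Yes — it is a minimum cut (capacity 12).

Given cut capacity: 2 + 6 + 4 = 12.
Augment Plant→City: bottleneck 2, flow now 2.
Augment Plant→Bus3→City: bottleneck 6, flow now 8.
Augment Plant→Sub2→Bus1→City: bottleneck 4, flow now 12.
No augmenting path remains; maximum flow = 12.
Cut capacity 12 equals the max flow, so it is a minimum cut.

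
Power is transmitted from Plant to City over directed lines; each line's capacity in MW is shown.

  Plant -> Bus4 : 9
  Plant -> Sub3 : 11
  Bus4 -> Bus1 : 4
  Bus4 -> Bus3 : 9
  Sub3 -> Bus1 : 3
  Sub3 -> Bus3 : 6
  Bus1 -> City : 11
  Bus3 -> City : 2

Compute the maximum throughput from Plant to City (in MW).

9

Augment Plant→Bus4→Bus1→City: bottleneck 4, flow now 4.
Augment Plant→Bus4→Bus3→City: bottleneck 2, flow now 6.
Augment Plant→Sub3→Bus1→City: bottleneck 3, flow now 9.
No augmenting path remains; maximum flow = 9.
In the residual graph, reachable from Plant: {Plant, Bus4, Sub3, Bus3}.
Min-cut edges: Bus4→Bus1 (4), Sub3→Bus1 (3), Bus3→City (2); capacity 4 + 3 + 2 = 9.
This cut is saturated, so no flow can exceed 9.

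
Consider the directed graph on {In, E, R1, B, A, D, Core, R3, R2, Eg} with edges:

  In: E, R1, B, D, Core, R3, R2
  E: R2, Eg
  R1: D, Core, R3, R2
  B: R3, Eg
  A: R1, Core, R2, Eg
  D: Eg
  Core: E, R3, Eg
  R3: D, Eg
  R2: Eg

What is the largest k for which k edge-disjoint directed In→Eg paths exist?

6

Assign every edge capacity 1; by Menger, the answer equals the max flow.
Path In→E→Eg (+1); total 1.
Path In→B→Eg (+1); total 2.
Path In→D→Eg (+1); total 3.
Path In→Core→Eg (+1); total 4.
Path In→R3→Eg (+1); total 5.
Path In→R2→Eg (+1); total 6.
No residual In→Eg path; max flow = 6.
Certifying cut of size 6: {Core→Eg, D→Eg, E→Eg, In→B, R2→Eg, R3→Eg}.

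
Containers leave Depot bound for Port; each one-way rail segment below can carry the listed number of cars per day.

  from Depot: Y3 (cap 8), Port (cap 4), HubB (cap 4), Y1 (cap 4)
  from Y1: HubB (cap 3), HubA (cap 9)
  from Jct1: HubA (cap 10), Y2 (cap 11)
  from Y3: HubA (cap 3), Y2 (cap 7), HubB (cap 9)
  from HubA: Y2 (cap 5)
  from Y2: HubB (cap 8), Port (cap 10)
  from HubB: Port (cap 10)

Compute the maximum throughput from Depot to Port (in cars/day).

Augment Depot→Port: bottleneck 4, flow now 4.
Augment Depot→HubB→Port: bottleneck 4, flow now 8.
Augment Depot→Y1→HubB→Port: bottleneck 3, flow now 11.
Augment Depot→Y3→Y2→Port: bottleneck 7, flow now 18.
Augment Depot→Y3→HubB→Port: bottleneck 1, flow now 19.
Augment Depot→Y1→HubA→Y2→Port: bottleneck 1, flow now 20.
No augmenting path remains; maximum flow = 20.
In the residual graph, reachable from Depot: {Depot}.
Min-cut edges: Depot→Y1 (4), Depot→Y3 (8), Depot→HubB (4), Depot→Port (4); capacity 4 + 8 + 4 + 4 = 20.
This cut is saturated, so no flow can exceed 20.

20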